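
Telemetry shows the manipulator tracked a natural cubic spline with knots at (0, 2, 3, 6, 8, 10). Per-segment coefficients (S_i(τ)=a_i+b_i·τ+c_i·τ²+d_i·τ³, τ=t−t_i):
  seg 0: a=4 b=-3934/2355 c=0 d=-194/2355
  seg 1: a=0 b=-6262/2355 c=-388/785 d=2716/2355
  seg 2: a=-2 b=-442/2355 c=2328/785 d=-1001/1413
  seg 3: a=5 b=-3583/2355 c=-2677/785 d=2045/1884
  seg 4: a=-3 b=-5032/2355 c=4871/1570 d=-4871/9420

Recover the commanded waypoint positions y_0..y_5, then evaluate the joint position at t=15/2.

y_0=4 y_1=0 y_2=-2 y_3=5 y_4=-3 y_5=1
S(15/2) = -32447/25120

y_0 = S_0(0) = a_0 = 4
y_1 = S_1(0) = a_1 = 0
y_2 = S_2(0) = a_2 = -2
y_3 = S_3(0) = a_3 = 5
y_4 = S_4(0) = a_4 = -3
y_5 = S_4(2) = 1
t_q=15/2 is in segment 3 (τ=3/2); S_3(τ)=-32447/25120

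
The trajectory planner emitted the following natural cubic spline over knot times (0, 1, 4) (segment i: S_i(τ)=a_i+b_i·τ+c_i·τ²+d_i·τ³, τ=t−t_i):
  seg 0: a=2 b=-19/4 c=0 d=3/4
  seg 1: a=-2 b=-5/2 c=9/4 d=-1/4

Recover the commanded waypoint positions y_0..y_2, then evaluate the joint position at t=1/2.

y_0 = S_0(0) = a_0 = 2
y_1 = S_1(0) = a_1 = -2
y_2 = S_1(3) = 4
t_q=1/2 is in segment 0 (τ=1/2); S_0(τ)=-9/32

y_0=2 y_1=-2 y_2=4
S(1/2) = -9/32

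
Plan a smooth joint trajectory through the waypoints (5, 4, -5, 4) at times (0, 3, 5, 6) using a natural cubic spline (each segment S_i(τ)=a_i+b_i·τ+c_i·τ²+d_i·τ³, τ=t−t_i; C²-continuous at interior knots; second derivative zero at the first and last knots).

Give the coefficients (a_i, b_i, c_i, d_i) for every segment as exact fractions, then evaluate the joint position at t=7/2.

  seg 0: a=5 b=103/42 c=0 d=-13/42
  seg 1: a=4 b=-124/21 c=-39/14 d=293/168
  seg 2: a=-5 b=163/42 c=215/28 d=-215/84
S(7/2) = 255/448

Δ: Δ0=-1/3, Δ1=-9/2, Δ2=9
row 1: diag=10, rhs=-25; c'=1/5, d'=-5/2
row 2: denom=6−2·1/5=28/5; d'=(81−2·-5/2)/(28/5)=215/14
back: M2=215/14
back: M1=-5/2−1/5·215/14=-39/7
M: M0=0, M1=-39/7, M2=215/14, M3=0
seg 0: a=5, c=M0/2=0, d=(M1−M0)/(6·3)=-13/42, b=Δ0−h0·(2M0+M1)/6=103/42
seg 1: a=4, c=M1/2=-39/14, d=(M2−M1)/(6·2)=293/168, b=Δ1−h1·(2M1+M2)/6=-124/21
seg 2: a=-5, c=M2/2=215/28, d=(M3−M2)/(6·1)=-215/84, b=Δ2−h2·(2M2+M3)/6=163/42
t_q=7/2 → seg 1, τ=1/2; S=4+-124/21·τ+-39/14·τ²+293/168·τ³=255/448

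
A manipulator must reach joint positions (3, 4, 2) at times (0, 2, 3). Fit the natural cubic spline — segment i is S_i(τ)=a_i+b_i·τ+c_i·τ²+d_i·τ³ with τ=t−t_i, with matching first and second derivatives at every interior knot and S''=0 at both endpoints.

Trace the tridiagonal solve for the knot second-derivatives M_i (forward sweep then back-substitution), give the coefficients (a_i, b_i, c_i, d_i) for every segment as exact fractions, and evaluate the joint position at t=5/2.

Δ: Δ0=1/2, Δ1=-2
row 1: diag=6, rhs=-15; c'=1/6, d'=-5/2
back: M1=-5/2
M: M0=0, M1=-5/2, M2=0
seg 0: a=3, c=M0/2=0, d=(M1−M0)/(6·2)=-5/24, b=Δ0−h0·(2M0+M1)/6=4/3
seg 1: a=4, c=M1/2=-5/4, d=(M2−M1)/(6·1)=5/12, b=Δ1−h1·(2M1+M2)/6=-7/6
t_q=5/2 → seg 1, τ=1/2; S=4+-7/6·τ+-5/4·τ²+5/12·τ³=101/32

  seg 0: a=3 b=4/3 c=0 d=-5/24
  seg 1: a=4 b=-7/6 c=-5/4 d=5/12
S(5/2) = 101/32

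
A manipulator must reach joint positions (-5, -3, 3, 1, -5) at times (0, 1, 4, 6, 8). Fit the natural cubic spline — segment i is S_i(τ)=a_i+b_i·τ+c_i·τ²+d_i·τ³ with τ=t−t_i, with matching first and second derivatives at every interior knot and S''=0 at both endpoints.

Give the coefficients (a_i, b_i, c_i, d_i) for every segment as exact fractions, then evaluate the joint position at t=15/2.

Δ: Δ0=2, Δ1=2, Δ2=-1, Δ3=-3
row 1: diag=8, rhs=0; c'=3/8, d'=0
row 2: denom=10−3·3/8=71/8; d'=(-18−3·0)/(71/8)=-144/71
row 3: denom=8−2·16/71=536/71; d'=(-12−2·-144/71)/(536/71)=-141/134
back: M3=-141/134
back: M2=-144/71−16/71·-141/134=-120/67
back: M1=0−3/8·-120/67=45/67
M: M0=0, M1=45/67, M2=-120/67, M3=-141/134, M4=0
seg 0: a=-5, c=M0/2=0, d=(M1−M0)/(6·1)=15/134, b=Δ0−h0·(2M0+M1)/6=253/134
seg 1: a=-3, c=M1/2=45/134, d=(M2−M1)/(6·3)=-55/402, b=Δ1−h1·(2M1+M2)/6=149/67
seg 2: a=3, c=M2/2=-60/67, d=(M3−M2)/(6·2)=33/536, b=Δ2−h2·(2M2+M3)/6=73/134
seg 3: a=1, c=M3/2=-141/268, d=(M4−M3)/(6·2)=47/536, b=Δ3−h3·(2M3+M4)/6=-154/67
t_q=15/2 → seg 3, τ=3/2; S=1+-154/67·τ+-141/268·τ²+47/536·τ³=-14303/4288

  seg 0: a=-5 b=253/134 c=0 d=15/134
  seg 1: a=-3 b=149/67 c=45/134 d=-55/402
  seg 2: a=3 b=73/134 c=-60/67 d=33/536
  seg 3: a=1 b=-154/67 c=-141/268 d=47/536
S(15/2) = -14303/4288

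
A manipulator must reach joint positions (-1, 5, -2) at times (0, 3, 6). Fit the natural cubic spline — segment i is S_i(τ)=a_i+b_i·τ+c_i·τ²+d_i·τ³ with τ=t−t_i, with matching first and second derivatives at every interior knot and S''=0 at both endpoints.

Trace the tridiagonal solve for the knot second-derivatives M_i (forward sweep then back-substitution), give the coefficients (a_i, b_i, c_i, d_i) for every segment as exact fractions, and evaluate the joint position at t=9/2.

  seg 0: a=-1 b=37/12 c=0 d=-13/108
  seg 1: a=5 b=-1/6 c=-13/12 d=13/108
S(9/2) = 87/32

Δ: Δ0=2, Δ1=-7/3
row 1: diag=12, rhs=-26; c'=1/4, d'=-13/6
back: M1=-13/6
M: M0=0, M1=-13/6, M2=0
seg 0: a=-1, c=M0/2=0, d=(M1−M0)/(6·3)=-13/108, b=Δ0−h0·(2M0+M1)/6=37/12
seg 1: a=5, c=M1/2=-13/12, d=(M2−M1)/(6·3)=13/108, b=Δ1−h1·(2M1+M2)/6=-1/6
t_q=9/2 → seg 1, τ=3/2; S=5+-1/6·τ+-13/12·τ²+13/108·τ³=87/32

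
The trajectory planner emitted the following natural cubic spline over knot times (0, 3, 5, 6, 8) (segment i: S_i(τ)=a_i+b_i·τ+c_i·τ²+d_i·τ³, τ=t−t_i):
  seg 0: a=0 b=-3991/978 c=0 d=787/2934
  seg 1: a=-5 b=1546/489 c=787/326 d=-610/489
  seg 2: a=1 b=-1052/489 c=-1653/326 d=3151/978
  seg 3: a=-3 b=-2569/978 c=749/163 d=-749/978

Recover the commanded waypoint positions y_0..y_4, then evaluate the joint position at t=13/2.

y_0 = S_0(0) = a_0 = 0
y_1 = S_1(0) = a_1 = -5
y_2 = S_2(0) = a_2 = 1
y_3 = S_3(0) = a_3 = -3
y_4 = S_3(2) = 4
t_q=13/2 is in segment 3 (τ=1/2); S_3(τ)=-8503/2608

y_0=0 y_1=-5 y_2=1 y_3=-3 y_4=4
S(13/2) = -8503/2608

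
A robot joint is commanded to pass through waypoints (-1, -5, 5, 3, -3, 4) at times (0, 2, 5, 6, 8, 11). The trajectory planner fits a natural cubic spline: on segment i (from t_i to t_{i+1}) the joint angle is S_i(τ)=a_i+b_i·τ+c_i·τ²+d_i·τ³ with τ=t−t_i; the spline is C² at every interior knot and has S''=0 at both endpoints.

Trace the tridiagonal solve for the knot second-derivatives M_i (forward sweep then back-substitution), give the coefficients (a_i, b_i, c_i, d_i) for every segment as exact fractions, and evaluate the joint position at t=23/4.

  seg 0: a=-1 b=-3523/969 c=0 d=1585/3876
  seg 1: a=-5 b=1232/969 c=1585/646 d=-1141/1938
  seg 2: a=5 b=11/114 c=-919/323 d=1451/1938
  seg 3: a=3 b=-3244/969 c=-387/646 d=749/1938
  seg 4: a=-3 b=-1072/969 c=1111/646 d=-1111/5814
S(23/4) = 156603/41344

Δ: Δ0=-2, Δ1=10/3, Δ2=-2, Δ3=-3, Δ4=7/3
row 1: diag=10, rhs=32; c'=3/10, d'=16/5
row 2: denom=8−3·3/10=71/10; d'=(-32−3·16/5)/(71/10)=-416/71
row 3: denom=6−1·10/71=416/71; d'=(-6−1·-416/71)/(416/71)=-5/208
row 4: denom=10−2·71/208=969/104; d'=(32−2·-5/208)/(969/104)=1111/323
back: M4=1111/323
back: M3=-5/208−71/208·1111/323=-387/323
back: M2=-416/71−10/71·-387/323=-1838/323
back: M1=16/5−3/10·-1838/323=1585/323
M: M0=0, M1=1585/323, M2=-1838/323, M3=-387/323, M4=1111/323, M5=0
seg 0: a=-1, c=M0/2=0, d=(M1−M0)/(6·2)=1585/3876, b=Δ0−h0·(2M0+M1)/6=-3523/969
seg 1: a=-5, c=M1/2=1585/646, d=(M2−M1)/(6·3)=-1141/1938, b=Δ1−h1·(2M1+M2)/6=1232/969
seg 2: a=5, c=M2/2=-919/323, d=(M3−M2)/(6·1)=1451/1938, b=Δ2−h2·(2M2+M3)/6=11/114
seg 3: a=3, c=M3/2=-387/646, d=(M4−M3)/(6·2)=749/1938, b=Δ3−h3·(2M3+M4)/6=-3244/969
seg 4: a=-3, c=M4/2=1111/646, d=(M5−M4)/(6·3)=-1111/5814, b=Δ4−h4·(2M4+M5)/6=-1072/969
t_q=23/4 → seg 2, τ=3/4; S=5+11/114·τ+-919/323·τ²+1451/1938·τ³=156603/41344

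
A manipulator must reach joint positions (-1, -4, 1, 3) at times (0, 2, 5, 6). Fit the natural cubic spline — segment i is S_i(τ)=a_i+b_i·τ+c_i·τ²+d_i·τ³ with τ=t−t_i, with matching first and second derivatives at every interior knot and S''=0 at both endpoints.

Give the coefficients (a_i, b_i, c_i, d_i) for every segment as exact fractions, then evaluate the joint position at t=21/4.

Δ: Δ0=-3/2, Δ1=5/3, Δ2=2
row 1: diag=10, rhs=19; c'=3/10, d'=19/10
row 2: denom=8−3·3/10=71/10; d'=(2−3·19/10)/(71/10)=-37/71
back: M2=-37/71
back: M1=19/10−3/10·-37/71=146/71
M: M0=0, M1=146/71, M2=-37/71, M3=0
seg 0: a=-1, c=M0/2=0, d=(M1−M0)/(6·2)=73/426, b=Δ0−h0·(2M0+M1)/6=-931/426
seg 1: a=-4, c=M1/2=73/71, d=(M2−M1)/(6·3)=-61/426, b=Δ1−h1·(2M1+M2)/6=-55/426
seg 2: a=1, c=M2/2=-37/142, d=(M3−M2)/(6·1)=37/426, b=Δ2−h2·(2M2+M3)/6=463/213
t_q=21/4 → seg 2, τ=1/4; S=1+463/213·τ+-37/142·τ²+37/426·τ³=13891/9088

  seg 0: a=-1 b=-931/426 c=0 d=73/426
  seg 1: a=-4 b=-55/426 c=73/71 d=-61/426
  seg 2: a=1 b=463/213 c=-37/142 d=37/426
S(21/4) = 13891/9088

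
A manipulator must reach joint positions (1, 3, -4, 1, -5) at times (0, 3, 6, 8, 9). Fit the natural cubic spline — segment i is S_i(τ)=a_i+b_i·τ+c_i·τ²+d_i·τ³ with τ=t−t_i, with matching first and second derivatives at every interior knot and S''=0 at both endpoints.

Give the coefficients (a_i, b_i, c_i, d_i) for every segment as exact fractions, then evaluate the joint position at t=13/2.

  seg 0: a=1 b=665/309 c=0 d=-17/103
  seg 1: a=3 b=-712/309 c=-153/103 d=152/309
  seg 2: a=-4 b=638/309 c=303/103 d=-3367/2472
  seg 3: a=1 b=-1553/618 c=-2155/412 d=2155/1236
S(13/2) = -15837/6592

Δ: Δ0=2/3, Δ1=-7/3, Δ2=5/2, Δ3=-6
row 1: diag=12, rhs=-18; c'=1/4, d'=-3/2
row 2: denom=10−3·1/4=37/4; d'=(29−3·-3/2)/(37/4)=134/37
row 3: denom=6−2·8/37=206/37; d'=(-51−2·134/37)/(206/37)=-2155/206
back: M3=-2155/206
back: M2=134/37−8/37·-2155/206=606/103
back: M1=-3/2−1/4·606/103=-306/103
M: M0=0, M1=-306/103, M2=606/103, M3=-2155/206, M4=0
seg 0: a=1, c=M0/2=0, d=(M1−M0)/(6·3)=-17/103, b=Δ0−h0·(2M0+M1)/6=665/309
seg 1: a=3, c=M1/2=-153/103, d=(M2−M1)/(6·3)=152/309, b=Δ1−h1·(2M1+M2)/6=-712/309
seg 2: a=-4, c=M2/2=303/103, d=(M3−M2)/(6·2)=-3367/2472, b=Δ2−h2·(2M2+M3)/6=638/309
seg 3: a=1, c=M3/2=-2155/412, d=(M4−M3)/(6·1)=2155/1236, b=Δ3−h3·(2M3+M4)/6=-1553/618
t_q=13/2 → seg 2, τ=1/2; S=-4+638/309·τ+303/103·τ²+-3367/2472·τ³=-15837/6592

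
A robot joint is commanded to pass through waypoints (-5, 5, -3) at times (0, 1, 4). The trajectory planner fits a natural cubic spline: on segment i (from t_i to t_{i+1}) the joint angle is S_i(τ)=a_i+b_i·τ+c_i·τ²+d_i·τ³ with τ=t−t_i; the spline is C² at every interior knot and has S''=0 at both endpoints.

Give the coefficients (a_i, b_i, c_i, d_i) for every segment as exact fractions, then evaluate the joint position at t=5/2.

  seg 0: a=-5 b=139/12 c=0 d=-19/12
  seg 1: a=5 b=41/6 c=-19/4 d=19/36
S(5/2) = 203/32

Δ: Δ0=10, Δ1=-8/3
row 1: diag=8, rhs=-76; c'=3/8, d'=-19/2
back: M1=-19/2
M: M0=0, M1=-19/2, M2=0
seg 0: a=-5, c=M0/2=0, d=(M1−M0)/(6·1)=-19/12, b=Δ0−h0·(2M0+M1)/6=139/12
seg 1: a=5, c=M1/2=-19/4, d=(M2−M1)/(6·3)=19/36, b=Δ1−h1·(2M1+M2)/6=41/6
t_q=5/2 → seg 1, τ=3/2; S=5+41/6·τ+-19/4·τ²+19/36·τ³=203/32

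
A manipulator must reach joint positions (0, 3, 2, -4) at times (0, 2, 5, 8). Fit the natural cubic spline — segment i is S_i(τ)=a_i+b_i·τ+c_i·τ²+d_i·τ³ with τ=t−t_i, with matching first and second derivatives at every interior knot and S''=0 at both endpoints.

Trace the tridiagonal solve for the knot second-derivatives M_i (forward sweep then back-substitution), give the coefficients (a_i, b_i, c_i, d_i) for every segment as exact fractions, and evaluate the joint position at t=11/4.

Δ: Δ0=3/2, Δ1=-1/3, Δ2=-2
row 1: diag=10, rhs=-11; c'=3/10, d'=-11/10
row 2: denom=12−3·3/10=111/10; d'=(-10−3·-11/10)/(111/10)=-67/111
back: M2=-67/111
back: M1=-11/10−3/10·-67/111=-34/37
M: M0=0, M1=-34/37, M2=-67/111, M3=0
seg 0: a=0, c=M0/2=0, d=(M1−M0)/(6·2)=-17/222, b=Δ0−h0·(2M0+M1)/6=401/222
seg 1: a=3, c=M1/2=-17/37, d=(M2−M1)/(6·3)=35/1998, b=Δ1−h1·(2M1+M2)/6=197/222
seg 2: a=2, c=M2/2=-67/222, d=(M3−M2)/(6·3)=67/1998, b=Δ2−h2·(2M2+M3)/6=-155/111
t_q=11/4 → seg 1, τ=3/4; S=3+197/222·τ+-17/37·τ²+35/1998·τ³=16171/4736

  seg 0: a=0 b=401/222 c=0 d=-17/222
  seg 1: a=3 b=197/222 c=-17/37 d=35/1998
  seg 2: a=2 b=-155/111 c=-67/222 d=67/1998
S(11/4) = 16171/4736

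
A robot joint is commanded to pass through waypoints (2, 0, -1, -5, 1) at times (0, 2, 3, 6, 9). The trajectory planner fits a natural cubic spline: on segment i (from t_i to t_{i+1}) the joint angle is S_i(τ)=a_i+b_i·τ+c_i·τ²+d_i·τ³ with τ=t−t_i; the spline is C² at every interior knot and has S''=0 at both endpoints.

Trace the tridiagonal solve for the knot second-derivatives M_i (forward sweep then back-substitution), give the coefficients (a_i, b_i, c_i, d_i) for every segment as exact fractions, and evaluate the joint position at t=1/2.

  seg 0: a=2 b=-269/255 c=0 d=7/510
  seg 1: a=0 b=-227/255 c=7/85 d=-49/255
  seg 2: a=-1 b=-332/255 c=-42/85 d=74/459
  seg 3: a=-5 b=22/255 c=244/255 d=-244/2295
S(1/2) = 401/272

Δ: Δ0=-1, Δ1=-1, Δ2=-4/3, Δ3=2
row 1: diag=6, rhs=0; c'=1/6, d'=0
row 2: denom=8−1·1/6=47/6; d'=(-2−1·0)/(47/6)=-12/47
row 3: denom=12−3·18/47=510/47; d'=(20−3·-12/47)/(510/47)=488/255
back: M3=488/255
back: M2=-12/47−18/47·488/255=-84/85
back: M1=0−1/6·-84/85=14/85
M: M0=0, M1=14/85, M2=-84/85, M3=488/255, M4=0
seg 0: a=2, c=M0/2=0, d=(M1−M0)/(6·2)=7/510, b=Δ0−h0·(2M0+M1)/6=-269/255
seg 1: a=0, c=M1/2=7/85, d=(M2−M1)/(6·1)=-49/255, b=Δ1−h1·(2M1+M2)/6=-227/255
seg 2: a=-1, c=M2/2=-42/85, d=(M3−M2)/(6·3)=74/459, b=Δ2−h2·(2M2+M3)/6=-332/255
seg 3: a=-5, c=M3/2=244/255, d=(M4−M3)/(6·3)=-244/2295, b=Δ3−h3·(2M3+M4)/6=22/255
t_q=1/2 → seg 0, τ=1/2; S=2+-269/255·τ+0·τ²+7/510·τ³=401/272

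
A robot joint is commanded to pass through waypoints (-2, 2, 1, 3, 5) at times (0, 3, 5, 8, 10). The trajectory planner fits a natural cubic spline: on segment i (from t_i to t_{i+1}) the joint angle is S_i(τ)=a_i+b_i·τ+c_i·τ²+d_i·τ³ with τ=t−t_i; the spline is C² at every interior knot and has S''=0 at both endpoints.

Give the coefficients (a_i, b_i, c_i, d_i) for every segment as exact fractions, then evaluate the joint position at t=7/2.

Δ: Δ0=4/3, Δ1=-1/2, Δ2=2/3, Δ3=1
row 1: diag=10, rhs=-11; c'=1/5, d'=-11/10
row 2: denom=10−2·1/5=48/5; d'=(7−2·-11/10)/(48/5)=23/24
row 3: denom=10−3·5/16=145/16; d'=(2−3·23/24)/(145/16)=-14/145
back: M3=-14/145
back: M2=23/24−5/16·-14/145=86/87
back: M1=-11/10−1/5·86/87=-1129/870
M: M0=0, M1=-1129/870, M2=86/87, M3=-14/145, M4=0
seg 0: a=-2, c=M0/2=0, d=(M1−M0)/(6·3)=-1129/15660, b=Δ0−h0·(2M0+M1)/6=3449/1740
seg 1: a=2, c=M1/2=-1129/1740, d=(M2−M1)/(6·2)=221/1160, b=Δ1−h1·(2M1+M2)/6=31/870
seg 2: a=1, c=M2/2=43/87, d=(M3−M2)/(6·3)=-236/3915, b=Δ2−h2·(2M2+M3)/6=-119/435
seg 3: a=3, c=M3/2=-7/145, d=(M4−M3)/(6·2)=7/870, b=Δ3−h3·(2M3+M4)/6=463/435
t_q=7/2 → seg 1, τ=1/2; S=2+31/870·τ+-1129/1740·τ²+221/1160·τ³=17441/9280

  seg 0: a=-2 b=3449/1740 c=0 d=-1129/15660
  seg 1: a=2 b=31/870 c=-1129/1740 d=221/1160
  seg 2: a=1 b=-119/435 c=43/87 d=-236/3915
  seg 3: a=3 b=463/435 c=-7/145 d=7/870
S(7/2) = 17441/9280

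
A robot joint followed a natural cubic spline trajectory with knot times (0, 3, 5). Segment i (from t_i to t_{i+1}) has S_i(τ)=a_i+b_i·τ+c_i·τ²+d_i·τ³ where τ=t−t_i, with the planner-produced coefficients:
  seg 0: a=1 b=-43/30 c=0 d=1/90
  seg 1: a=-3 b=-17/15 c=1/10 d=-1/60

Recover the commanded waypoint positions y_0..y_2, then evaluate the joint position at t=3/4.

y_0=1 y_1=-3 y_2=-5
S(3/4) = -9/128

y_0 = S_0(0) = a_0 = 1
y_1 = S_1(0) = a_1 = -3
y_2 = S_1(2) = -5
t_q=3/4 is in segment 0 (τ=3/4); S_0(τ)=-9/128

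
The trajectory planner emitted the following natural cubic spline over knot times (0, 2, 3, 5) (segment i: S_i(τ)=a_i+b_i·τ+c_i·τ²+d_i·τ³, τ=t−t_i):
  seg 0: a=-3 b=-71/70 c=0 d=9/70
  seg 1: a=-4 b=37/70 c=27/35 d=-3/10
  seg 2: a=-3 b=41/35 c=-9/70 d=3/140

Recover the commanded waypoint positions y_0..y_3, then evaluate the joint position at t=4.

y_0=-3 y_1=-4 y_2=-3 y_3=-1
S(4) = -271/140

y_0 = S_0(0) = a_0 = -3
y_1 = S_1(0) = a_1 = -4
y_2 = S_2(0) = a_2 = -3
y_3 = S_2(2) = -1
t_q=4 is in segment 2 (τ=1); S_2(τ)=-271/140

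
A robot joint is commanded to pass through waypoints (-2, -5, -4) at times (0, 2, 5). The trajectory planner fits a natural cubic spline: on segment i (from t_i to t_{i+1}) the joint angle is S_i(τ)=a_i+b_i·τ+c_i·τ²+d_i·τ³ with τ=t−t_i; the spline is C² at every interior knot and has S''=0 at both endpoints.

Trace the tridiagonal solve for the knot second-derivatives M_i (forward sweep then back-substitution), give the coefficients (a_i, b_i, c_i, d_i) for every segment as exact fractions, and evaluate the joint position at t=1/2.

Δ: Δ0=-3/2, Δ1=1/3
row 1: diag=10, rhs=11; c'=3/10, d'=11/10
back: M1=11/10
M: M0=0, M1=11/10, M2=0
seg 0: a=-2, c=M0/2=0, d=(M1−M0)/(6·2)=11/120, b=Δ0−h0·(2M0+M1)/6=-28/15
seg 1: a=-5, c=M1/2=11/20, d=(M2−M1)/(6·3)=-11/180, b=Δ1−h1·(2M1+M2)/6=-23/30
t_q=1/2 → seg 0, τ=1/2; S=-2+-28/15·τ+0·τ²+11/120·τ³=-187/64

  seg 0: a=-2 b=-28/15 c=0 d=11/120
  seg 1: a=-5 b=-23/30 c=11/20 d=-11/180
S(1/2) = -187/64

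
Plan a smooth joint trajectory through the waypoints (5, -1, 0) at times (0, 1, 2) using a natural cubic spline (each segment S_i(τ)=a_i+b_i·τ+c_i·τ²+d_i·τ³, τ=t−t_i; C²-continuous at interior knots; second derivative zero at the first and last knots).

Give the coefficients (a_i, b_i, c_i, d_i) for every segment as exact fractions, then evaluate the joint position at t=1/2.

  seg 0: a=5 b=-31/4 c=0 d=7/4
  seg 1: a=-1 b=-5/2 c=21/4 d=-7/4
S(1/2) = 43/32

Δ: Δ0=-6, Δ1=1
row 1: diag=4, rhs=42; c'=1/4, d'=21/2
back: M1=21/2
M: M0=0, M1=21/2, M2=0
seg 0: a=5, c=M0/2=0, d=(M1−M0)/(6·1)=7/4, b=Δ0−h0·(2M0+M1)/6=-31/4
seg 1: a=-1, c=M1/2=21/4, d=(M2−M1)/(6·1)=-7/4, b=Δ1−h1·(2M1+M2)/6=-5/2
t_q=1/2 → seg 0, τ=1/2; S=5+-31/4·τ+0·τ²+7/4·τ³=43/32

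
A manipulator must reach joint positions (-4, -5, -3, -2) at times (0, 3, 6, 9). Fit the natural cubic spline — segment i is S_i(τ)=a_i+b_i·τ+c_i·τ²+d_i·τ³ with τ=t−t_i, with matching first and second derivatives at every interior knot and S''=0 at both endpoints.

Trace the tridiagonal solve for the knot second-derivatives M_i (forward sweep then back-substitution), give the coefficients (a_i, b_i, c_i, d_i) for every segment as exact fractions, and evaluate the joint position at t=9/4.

  seg 0: a=-4 b=-28/45 c=0 d=13/405
  seg 1: a=-5 b=11/45 c=13/45 d=-4/81
  seg 2: a=-3 b=29/45 c=-7/45 d=7/405
S(9/4) = -1611/320

Δ: Δ0=-1/3, Δ1=2/3, Δ2=1/3
row 1: diag=12, rhs=6; c'=1/4, d'=1/2
row 2: denom=12−3·1/4=45/4; d'=(-2−3·1/2)/(45/4)=-14/45
back: M2=-14/45
back: M1=1/2−1/4·-14/45=26/45
M: M0=0, M1=26/45, M2=-14/45, M3=0
seg 0: a=-4, c=M0/2=0, d=(M1−M0)/(6·3)=13/405, b=Δ0−h0·(2M0+M1)/6=-28/45
seg 1: a=-5, c=M1/2=13/45, d=(M2−M1)/(6·3)=-4/81, b=Δ1−h1·(2M1+M2)/6=11/45
seg 2: a=-3, c=M2/2=-7/45, d=(M3−M2)/(6·3)=7/405, b=Δ2−h2·(2M2+M3)/6=29/45
t_q=9/4 → seg 0, τ=9/4; S=-4+-28/45·τ+0·τ²+13/405·τ³=-1611/320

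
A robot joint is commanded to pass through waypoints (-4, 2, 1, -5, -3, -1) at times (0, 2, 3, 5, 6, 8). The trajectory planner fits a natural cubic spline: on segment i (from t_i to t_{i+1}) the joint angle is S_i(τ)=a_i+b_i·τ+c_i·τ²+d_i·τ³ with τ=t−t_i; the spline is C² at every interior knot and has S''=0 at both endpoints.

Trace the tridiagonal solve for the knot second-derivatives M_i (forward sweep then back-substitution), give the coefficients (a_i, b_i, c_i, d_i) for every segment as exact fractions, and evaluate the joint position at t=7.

  seg 0: a=-4 b=4467/1081 c=0 d=-306/1081
  seg 1: a=2 b=795/1081 c=-1836/1081 d=-40/1081
  seg 2: a=1 b=-2997/1081 c=-1956/1081 d=39/46
  seg 3: a=-5 b=177/1081 c=3543/1081 d=-1558/1081
  seg 4: a=-3 b=2589/1081 c=-1131/1081 d=377/2162
S(7) = -3193/2162

Δ: Δ0=3, Δ1=-1, Δ2=-3, Δ3=2, Δ4=1
row 1: diag=6, rhs=-24; c'=1/6, d'=-4
row 2: denom=6−1·1/6=35/6; d'=(-12−1·-4)/(35/6)=-48/35
row 3: denom=6−2·12/35=186/35; d'=(30−2·-48/35)/(186/35)=191/31
row 4: denom=6−1·35/186=1081/186; d'=(-6−1·191/31)/(1081/186)=-2262/1081
back: M4=-2262/1081
back: M3=191/31−35/186·-2262/1081=7086/1081
back: M2=-48/35−12/35·7086/1081=-3912/1081
back: M1=-4−1/6·-3912/1081=-3672/1081
M: M0=0, M1=-3672/1081, M2=-3912/1081, M3=7086/1081, M4=-2262/1081, M5=0
seg 0: a=-4, c=M0/2=0, d=(M1−M0)/(6·2)=-306/1081, b=Δ0−h0·(2M0+M1)/6=4467/1081
seg 1: a=2, c=M1/2=-1836/1081, d=(M2−M1)/(6·1)=-40/1081, b=Δ1−h1·(2M1+M2)/6=795/1081
seg 2: a=1, c=M2/2=-1956/1081, d=(M3−M2)/(6·2)=39/46, b=Δ2−h2·(2M2+M3)/6=-2997/1081
seg 3: a=-5, c=M3/2=3543/1081, d=(M4−M3)/(6·1)=-1558/1081, b=Δ3−h3·(2M3+M4)/6=177/1081
seg 4: a=-3, c=M4/2=-1131/1081, d=(M5−M4)/(6·2)=377/2162, b=Δ4−h4·(2M4+M5)/6=2589/1081
t_q=7 → seg 4, τ=1; S=-3+2589/1081·τ+-1131/1081·τ²+377/2162·τ³=-3193/2162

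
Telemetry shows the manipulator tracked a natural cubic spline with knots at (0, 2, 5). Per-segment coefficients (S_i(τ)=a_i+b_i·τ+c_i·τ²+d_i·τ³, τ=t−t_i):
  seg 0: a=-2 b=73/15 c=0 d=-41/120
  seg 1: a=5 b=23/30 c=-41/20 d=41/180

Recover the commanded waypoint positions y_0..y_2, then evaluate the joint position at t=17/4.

y_0=-2 y_1=5 y_2=-5
S(17/4) = -271/256

y_0 = S_0(0) = a_0 = -2
y_1 = S_1(0) = a_1 = 5
y_2 = S_1(3) = -5
t_q=17/4 is in segment 1 (τ=9/4); S_1(τ)=-271/256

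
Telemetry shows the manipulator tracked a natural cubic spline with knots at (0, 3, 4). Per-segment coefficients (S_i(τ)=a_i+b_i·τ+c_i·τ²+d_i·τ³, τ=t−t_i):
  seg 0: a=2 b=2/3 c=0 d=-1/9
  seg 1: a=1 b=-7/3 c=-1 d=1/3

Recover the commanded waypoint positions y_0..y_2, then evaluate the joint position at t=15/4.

y_0=2 y_1=1 y_2=-2
S(15/4) = -75/64

y_0 = S_0(0) = a_0 = 2
y_1 = S_1(0) = a_1 = 1
y_2 = S_1(1) = -2
t_q=15/4 is in segment 1 (τ=3/4); S_1(τ)=-75/64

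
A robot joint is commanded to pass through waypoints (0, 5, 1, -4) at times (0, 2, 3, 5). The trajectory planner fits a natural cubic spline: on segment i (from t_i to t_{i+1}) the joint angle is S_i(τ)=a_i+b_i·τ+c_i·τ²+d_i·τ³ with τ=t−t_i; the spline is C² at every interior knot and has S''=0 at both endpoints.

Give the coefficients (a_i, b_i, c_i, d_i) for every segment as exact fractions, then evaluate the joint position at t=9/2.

Δ: Δ0=5/2, Δ1=-4, Δ2=-5/2
row 1: diag=6, rhs=-39; c'=1/6, d'=-13/2
row 2: denom=6−1·1/6=35/6; d'=(9−1·-13/2)/(35/6)=93/35
back: M2=93/35
back: M1=-13/2−1/6·93/35=-243/35
M: M0=0, M1=-243/35, M2=93/35, M3=0
seg 0: a=0, c=M0/2=0, d=(M1−M0)/(6·2)=-81/140, b=Δ0−h0·(2M0+M1)/6=337/70
seg 1: a=5, c=M1/2=-243/70, d=(M2−M1)/(6·1)=8/5, b=Δ1−h1·(2M1+M2)/6=-149/70
seg 2: a=1, c=M2/2=93/70, d=(M3−M2)/(6·2)=-31/140, b=Δ2−h2·(2M2+M3)/6=-299/70
t_q=9/2 → seg 2, τ=3/2; S=1+-299/70·τ+93/70·τ²+-31/140·τ³=-709/224

  seg 0: a=0 b=337/70 c=0 d=-81/140
  seg 1: a=5 b=-149/70 c=-243/70 d=8/5
  seg 2: a=1 b=-299/70 c=93/70 d=-31/140
S(9/2) = -709/224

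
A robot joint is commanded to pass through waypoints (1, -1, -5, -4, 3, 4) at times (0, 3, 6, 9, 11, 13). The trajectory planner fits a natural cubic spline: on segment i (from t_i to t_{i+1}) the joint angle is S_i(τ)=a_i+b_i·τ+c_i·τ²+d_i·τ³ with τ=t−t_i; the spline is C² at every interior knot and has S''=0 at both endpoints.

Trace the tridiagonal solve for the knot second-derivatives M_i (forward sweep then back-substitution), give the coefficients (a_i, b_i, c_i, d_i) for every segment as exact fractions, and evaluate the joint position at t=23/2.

Δ: Δ0=-2/3, Δ1=-4/3, Δ2=1/3, Δ3=7/2, Δ4=1/2
row 1: diag=12, rhs=-4; c'=1/4, d'=-1/3
row 2: denom=12−3·1/4=45/4; d'=(10−3·-1/3)/(45/4)=44/45
row 3: denom=10−3·4/15=46/5; d'=(19−3·44/45)/(46/5)=241/138
row 4: denom=8−2·5/23=174/23; d'=(-18−2·241/138)/(174/23)=-1483/522
back: M4=-1483/522
back: M3=241/138−5/23·-1483/522=617/261
back: M2=44/45−4/15·617/261=272/783
back: M1=-1/3−1/4·272/783=-329/783
M: M0=0, M1=-329/783, M2=272/783, M3=617/261, M4=-1483/522, M5=0
seg 0: a=1, c=M0/2=0, d=(M1−M0)/(6·3)=-329/14094, b=Δ0−h0·(2M0+M1)/6=-715/1566
seg 1: a=-1, c=M1/2=-329/1566, d=(M2−M1)/(6·3)=601/14094, b=Δ1−h1·(2M1+M2)/6=-851/783
seg 2: a=-5, c=M2/2=136/783, d=(M3−M2)/(6·3)=1579/14094, b=Δ2−h2·(2M2+M3)/6=-1873/1566
seg 3: a=-4, c=M3/2=617/522, d=(M4−M3)/(6·2)=-2717/6264, b=Δ3−h3·(2M3+M4)/6=2248/783
seg 4: a=3, c=M4/2=-1483/1044, d=(M5−M4)/(6·2)=1483/6264, b=Δ4−h4·(2M4+M5)/6=3749/1566
t_q=23/2 → seg 4, τ=1/2; S=3+3749/1566·τ+-1483/1044·τ²+1483/6264·τ³=64669/16704

  seg 0: a=1 b=-715/1566 c=0 d=-329/14094
  seg 1: a=-1 b=-851/783 c=-329/1566 d=601/14094
  seg 2: a=-5 b=-1873/1566 c=136/783 d=1579/14094
  seg 3: a=-4 b=2248/783 c=617/522 d=-2717/6264
  seg 4: a=3 b=3749/1566 c=-1483/1044 d=1483/6264
S(23/2) = 64669/16704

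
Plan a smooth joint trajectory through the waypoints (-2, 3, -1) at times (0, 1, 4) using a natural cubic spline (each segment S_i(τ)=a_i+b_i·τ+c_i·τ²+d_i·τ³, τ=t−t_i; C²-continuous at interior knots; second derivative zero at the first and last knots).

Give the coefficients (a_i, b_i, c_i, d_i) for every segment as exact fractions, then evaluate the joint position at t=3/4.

Δ: Δ0=5, Δ1=-4/3
row 1: diag=8, rhs=-38; c'=3/8, d'=-19/4
back: M1=-19/4
M: M0=0, M1=-19/4, M2=0
seg 0: a=-2, c=M0/2=0, d=(M1−M0)/(6·1)=-19/24, b=Δ0−h0·(2M0+M1)/6=139/24
seg 1: a=3, c=M1/2=-19/8, d=(M2−M1)/(6·3)=19/72, b=Δ1−h1·(2M1+M2)/6=41/12
t_q=3/4 → seg 0, τ=3/4; S=-2+139/24·τ+0·τ²+-19/24·τ³=1029/512

  seg 0: a=-2 b=139/24 c=0 d=-19/24
  seg 1: a=3 b=41/12 c=-19/8 d=19/72
S(3/4) = 1029/512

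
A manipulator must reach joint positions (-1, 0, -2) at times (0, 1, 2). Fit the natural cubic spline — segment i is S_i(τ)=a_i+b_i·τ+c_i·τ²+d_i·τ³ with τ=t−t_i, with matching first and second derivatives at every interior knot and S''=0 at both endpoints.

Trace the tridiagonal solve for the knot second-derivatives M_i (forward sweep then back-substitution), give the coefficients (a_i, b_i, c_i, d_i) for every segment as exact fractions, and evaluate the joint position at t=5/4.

Δ: Δ0=1, Δ1=-2
row 1: diag=4, rhs=-18; c'=1/4, d'=-9/2
back: M1=-9/2
M: M0=0, M1=-9/2, M2=0
seg 0: a=-1, c=M0/2=0, d=(M1−M0)/(6·1)=-3/4, b=Δ0−h0·(2M0+M1)/6=7/4
seg 1: a=0, c=M1/2=-9/4, d=(M2−M1)/(6·1)=3/4, b=Δ1−h1·(2M1+M2)/6=-1/2
t_q=5/4 → seg 1, τ=1/4; S=0+-1/2·τ+-9/4·τ²+3/4·τ³=-65/256

  seg 0: a=-1 b=7/4 c=0 d=-3/4
  seg 1: a=0 b=-1/2 c=-9/4 d=3/4
S(5/4) = -65/256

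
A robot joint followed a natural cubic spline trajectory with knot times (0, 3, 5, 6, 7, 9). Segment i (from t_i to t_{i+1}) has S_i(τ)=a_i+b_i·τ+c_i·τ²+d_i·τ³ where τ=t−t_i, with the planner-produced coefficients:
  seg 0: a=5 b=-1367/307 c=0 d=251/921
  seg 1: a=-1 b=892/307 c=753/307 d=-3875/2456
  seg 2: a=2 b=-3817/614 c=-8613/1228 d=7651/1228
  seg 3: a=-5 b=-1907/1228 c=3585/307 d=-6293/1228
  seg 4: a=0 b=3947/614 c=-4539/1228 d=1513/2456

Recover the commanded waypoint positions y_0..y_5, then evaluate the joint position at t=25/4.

y_0 = S_0(0) = a_0 = 5
y_1 = S_1(0) = a_1 = -1
y_2 = S_2(0) = a_2 = 2
y_3 = S_3(0) = a_3 = -5
y_4 = S_4(0) = a_4 = 0
y_5 = S_4(2) = 3
t_q=25/4 is in segment 3 (τ=1/4); S_3(τ)=-372405/78592

y_0=5 y_1=-1 y_2=2 y_3=-5 y_4=0 y_5=3
S(25/4) = -372405/78592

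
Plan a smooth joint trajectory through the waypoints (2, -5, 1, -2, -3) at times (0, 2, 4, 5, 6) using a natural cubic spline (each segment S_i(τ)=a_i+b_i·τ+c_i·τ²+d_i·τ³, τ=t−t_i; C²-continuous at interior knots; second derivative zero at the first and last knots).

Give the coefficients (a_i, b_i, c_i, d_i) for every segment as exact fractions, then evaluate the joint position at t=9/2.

Δ: Δ0=-7/2, Δ1=3, Δ2=-3, Δ3=-1
row 1: diag=8, rhs=39; c'=1/4, d'=39/8
row 2: denom=6−2·1/4=11/2; d'=(-36−2·39/8)/(11/2)=-183/22
row 3: denom=4−1·2/11=42/11; d'=(12−1·-183/22)/(42/11)=149/28
back: M3=149/28
back: M2=-183/22−2/11·149/28=-65/7
back: M1=39/8−1/4·-65/7=403/56
M: M0=0, M1=403/56, M2=-65/7, M3=149/28, M4=0
seg 0: a=2, c=M0/2=0, d=(M1−M0)/(6·2)=403/672, b=Δ0−h0·(2M0+M1)/6=-991/168
seg 1: a=-5, c=M1/2=403/112, d=(M2−M1)/(6·2)=-923/672, b=Δ1−h1·(2M1+M2)/6=109/84
seg 2: a=1, c=M2/2=-65/14, d=(M3−M2)/(6·1)=409/168, b=Δ2−h2·(2M2+M3)/6=-19/24
seg 3: a=-2, c=M3/2=149/56, d=(M4−M3)/(6·1)=-149/168, b=Δ3−h3·(2M3+M4)/6=-233/84
t_q=9/2 → seg 2, τ=1/2; S=1+-19/24·τ+-65/14·τ²+409/168·τ³=-113/448

  seg 0: a=2 b=-991/168 c=0 d=403/672
  seg 1: a=-5 b=109/84 c=403/112 d=-923/672
  seg 2: a=1 b=-19/24 c=-65/14 d=409/168
  seg 3: a=-2 b=-233/84 c=149/56 d=-149/168
S(9/2) = -113/448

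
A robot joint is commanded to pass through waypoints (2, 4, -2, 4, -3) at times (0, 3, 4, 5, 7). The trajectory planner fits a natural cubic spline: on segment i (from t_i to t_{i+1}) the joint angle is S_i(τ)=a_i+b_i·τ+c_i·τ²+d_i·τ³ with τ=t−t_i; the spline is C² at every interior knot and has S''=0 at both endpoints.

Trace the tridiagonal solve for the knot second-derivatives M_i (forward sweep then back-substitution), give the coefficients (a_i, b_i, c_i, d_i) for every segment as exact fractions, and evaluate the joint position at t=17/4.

  seg 0: a=2 b=4939/1068 c=0 d=-1409/3204
  seg 1: a=4 b=-3871/534 c=-1409/356 d=5561/1068
  seg 2: a=-2 b=487/1068 c=1038/89 d=-6535/1068
  seg 3: a=4 b=2897/534 c=-2383/356 d=2383/2136
S(17/4) = -28541/22784

Δ: Δ0=2/3, Δ1=-6, Δ2=6, Δ3=-7/2
row 1: diag=8, rhs=-40; c'=1/8, d'=-5
row 2: denom=4−1·1/8=31/8; d'=(72−1·-5)/(31/8)=616/31
row 3: denom=6−1·8/31=178/31; d'=(-57−1·616/31)/(178/31)=-2383/178
back: M3=-2383/178
back: M2=616/31−8/31·-2383/178=2076/89
back: M1=-5−1/8·2076/89=-1409/178
M: M0=0, M1=-1409/178, M2=2076/89, M3=-2383/178, M4=0
seg 0: a=2, c=M0/2=0, d=(M1−M0)/(6·3)=-1409/3204, b=Δ0−h0·(2M0+M1)/6=4939/1068
seg 1: a=4, c=M1/2=-1409/356, d=(M2−M1)/(6·1)=5561/1068, b=Δ1−h1·(2M1+M2)/6=-3871/534
seg 2: a=-2, c=M2/2=1038/89, d=(M3−M2)/(6·1)=-6535/1068, b=Δ2−h2·(2M2+M3)/6=487/1068
seg 3: a=4, c=M3/2=-2383/356, d=(M4−M3)/(6·2)=2383/2136, b=Δ3−h3·(2M3+M4)/6=2897/534
t_q=17/4 → seg 2, τ=1/4; S=-2+487/1068·τ+1038/89·τ²+-6535/1068·τ³=-28541/22784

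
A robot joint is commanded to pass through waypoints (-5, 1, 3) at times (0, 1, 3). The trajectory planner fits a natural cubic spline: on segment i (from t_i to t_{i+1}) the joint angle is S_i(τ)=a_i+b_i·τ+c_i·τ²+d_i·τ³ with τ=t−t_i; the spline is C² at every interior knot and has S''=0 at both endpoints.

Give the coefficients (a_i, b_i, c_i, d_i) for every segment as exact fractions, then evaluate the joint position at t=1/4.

Δ: Δ0=6, Δ1=1
row 1: diag=6, rhs=-30; c'=1/3, d'=-5
back: M1=-5
M: M0=0, M1=-5, M2=0
seg 0: a=-5, c=M0/2=0, d=(M1−M0)/(6·1)=-5/6, b=Δ0−h0·(2M0+M1)/6=41/6
seg 1: a=1, c=M1/2=-5/2, d=(M2−M1)/(6·2)=5/12, b=Δ1−h1·(2M1+M2)/6=13/3
t_q=1/4 → seg 0, τ=1/4; S=-5+41/6·τ+0·τ²+-5/6·τ³=-423/128

  seg 0: a=-5 b=41/6 c=0 d=-5/6
  seg 1: a=1 b=13/3 c=-5/2 d=5/12
S(1/4) = -423/128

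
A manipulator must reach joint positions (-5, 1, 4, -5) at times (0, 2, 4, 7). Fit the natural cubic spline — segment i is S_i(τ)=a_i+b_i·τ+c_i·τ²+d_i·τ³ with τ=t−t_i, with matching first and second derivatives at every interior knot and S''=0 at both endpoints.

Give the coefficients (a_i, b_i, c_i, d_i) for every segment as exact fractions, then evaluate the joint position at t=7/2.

  seg 0: a=-5 b=60/19 c=0 d=-3/76
  seg 1: a=1 b=51/19 c=-9/38 d=-27/152
  seg 2: a=4 b=-15/38 c=-99/76 d=11/76
S(7/2) = 4735/1216

Δ: Δ0=3, Δ1=3/2, Δ2=-3
row 1: diag=8, rhs=-9; c'=1/4, d'=-9/8
row 2: denom=10−2·1/4=19/2; d'=(-27−2·-9/8)/(19/2)=-99/38
back: M2=-99/38
back: M1=-9/8−1/4·-99/38=-9/19
M: M0=0, M1=-9/19, M2=-99/38, M3=0
seg 0: a=-5, c=M0/2=0, d=(M1−M0)/(6·2)=-3/76, b=Δ0−h0·(2M0+M1)/6=60/19
seg 1: a=1, c=M1/2=-9/38, d=(M2−M1)/(6·2)=-27/152, b=Δ1−h1·(2M1+M2)/6=51/19
seg 2: a=4, c=M2/2=-99/76, d=(M3−M2)/(6·3)=11/76, b=Δ2−h2·(2M2+M3)/6=-15/38
t_q=7/2 → seg 1, τ=3/2; S=1+51/19·τ+-9/38·τ²+-27/152·τ³=4735/1216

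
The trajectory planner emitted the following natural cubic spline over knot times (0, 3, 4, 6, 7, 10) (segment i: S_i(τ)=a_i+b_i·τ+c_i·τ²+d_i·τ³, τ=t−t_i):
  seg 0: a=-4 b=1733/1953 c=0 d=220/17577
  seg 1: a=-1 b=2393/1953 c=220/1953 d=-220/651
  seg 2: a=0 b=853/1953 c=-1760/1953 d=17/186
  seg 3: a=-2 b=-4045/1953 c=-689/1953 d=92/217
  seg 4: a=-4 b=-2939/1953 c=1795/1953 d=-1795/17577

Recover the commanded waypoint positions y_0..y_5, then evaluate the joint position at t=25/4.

y_0=-4 y_1=-1 y_2=0 y_3=-2 y_4=-4 y_5=-3
S(25/4) = -13193/5208

y_0 = S_0(0) = a_0 = -4
y_1 = S_1(0) = a_1 = -1
y_2 = S_2(0) = a_2 = 0
y_3 = S_3(0) = a_3 = -2
y_4 = S_4(0) = a_4 = -4
y_5 = S_4(3) = -3
t_q=25/4 is in segment 3 (τ=1/4); S_3(τ)=-13193/5208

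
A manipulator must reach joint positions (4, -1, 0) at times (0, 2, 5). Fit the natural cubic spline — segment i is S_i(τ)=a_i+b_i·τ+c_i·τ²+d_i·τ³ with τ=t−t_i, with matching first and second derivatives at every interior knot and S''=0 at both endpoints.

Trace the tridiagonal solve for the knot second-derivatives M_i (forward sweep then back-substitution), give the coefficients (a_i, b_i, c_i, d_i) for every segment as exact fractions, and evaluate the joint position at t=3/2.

  seg 0: a=4 b=-46/15 c=0 d=17/120
  seg 1: a=-1 b=-41/30 c=17/20 d=-17/180
S(3/2) = -39/320

Δ: Δ0=-5/2, Δ1=1/3
row 1: diag=10, rhs=17; c'=3/10, d'=17/10
back: M1=17/10
M: M0=0, M1=17/10, M2=0
seg 0: a=4, c=M0/2=0, d=(M1−M0)/(6·2)=17/120, b=Δ0−h0·(2M0+M1)/6=-46/15
seg 1: a=-1, c=M1/2=17/20, d=(M2−M1)/(6·3)=-17/180, b=Δ1−h1·(2M1+M2)/6=-41/30
t_q=3/2 → seg 0, τ=3/2; S=4+-46/15·τ+0·τ²+17/120·τ³=-39/320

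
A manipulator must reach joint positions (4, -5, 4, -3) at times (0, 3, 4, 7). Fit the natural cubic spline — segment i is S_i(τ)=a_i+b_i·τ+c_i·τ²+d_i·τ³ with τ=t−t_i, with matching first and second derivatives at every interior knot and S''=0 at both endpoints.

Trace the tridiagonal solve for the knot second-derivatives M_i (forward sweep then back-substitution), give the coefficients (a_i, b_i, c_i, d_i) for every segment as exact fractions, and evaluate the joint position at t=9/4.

  seg 0: a=4 b=-73/9 c=0 d=46/81
  seg 1: a=-5 b=65/9 c=46/9 d=-10/3
  seg 2: a=4 b=67/9 c=-44/9 d=44/81
S(9/4) = -249/32

Δ: Δ0=-3, Δ1=9, Δ2=-7/3
row 1: diag=8, rhs=72; c'=1/8, d'=9
row 2: denom=8−1·1/8=63/8; d'=(-68−1·9)/(63/8)=-88/9
back: M2=-88/9
back: M1=9−1/8·-88/9=92/9
M: M0=0, M1=92/9, M2=-88/9, M3=0
seg 0: a=4, c=M0/2=0, d=(M1−M0)/(6·3)=46/81, b=Δ0−h0·(2M0+M1)/6=-73/9
seg 1: a=-5, c=M1/2=46/9, d=(M2−M1)/(6·1)=-10/3, b=Δ1−h1·(2M1+M2)/6=65/9
seg 2: a=4, c=M2/2=-44/9, d=(M3−M2)/(6·3)=44/81, b=Δ2−h2·(2M2+M3)/6=67/9
t_q=9/4 → seg 0, τ=9/4; S=4+-73/9·τ+0·τ²+46/81·τ³=-249/32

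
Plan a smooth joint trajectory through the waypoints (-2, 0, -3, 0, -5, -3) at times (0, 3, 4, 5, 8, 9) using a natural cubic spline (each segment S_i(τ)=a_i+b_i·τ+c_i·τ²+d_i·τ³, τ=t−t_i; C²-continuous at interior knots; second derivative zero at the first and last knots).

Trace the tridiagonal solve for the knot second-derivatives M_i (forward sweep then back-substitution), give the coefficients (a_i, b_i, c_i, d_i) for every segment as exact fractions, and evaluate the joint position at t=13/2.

Δ: Δ0=2/3, Δ1=-3, Δ2=3, Δ3=-5/3, Δ4=2
row 1: diag=8, rhs=-22; c'=1/8, d'=-11/4
row 2: denom=4−1·1/8=31/8; d'=(36−1·-11/4)/(31/8)=10
row 3: denom=8−1·8/31=240/31; d'=(-28−1·10)/(240/31)=-589/120
row 4: denom=8−3·31/80=547/80; d'=(22−3·-589/120)/(547/80)=2938/547
back: M4=2938/547
back: M3=-589/120−31/80·2938/547=-11470/1641
back: M2=10−8/31·-11470/1641=19370/1641
back: M1=-11/4−1/8·19370/1641=-6934/1641
M: M0=0, M1=-6934/1641, M2=19370/1641, M3=-11470/1641, M4=2938/547, M5=0
seg 0: a=-2, c=M0/2=0, d=(M1−M0)/(6·3)=-3467/14769, b=Δ0−h0·(2M0+M1)/6=4561/1641
seg 1: a=0, c=M1/2=-3467/1641, d=(M2−M1)/(6·1)=4384/1641, b=Δ1−h1·(2M1+M2)/6=-5840/1641
seg 2: a=-3, c=M2/2=9685/1641, d=(M3−M2)/(6·1)=-5140/1641, b=Δ2−h2·(2M2+M3)/6=126/547
seg 3: a=0, c=M3/2=-5735/1641, d=(M4−M3)/(6·3)=10142/14769, b=Δ3−h3·(2M3+M4)/6=4328/1641
seg 4: a=-5, c=M4/2=1469/547, d=(M5−M4)/(6·1)=-1469/1641, b=Δ4−h4·(2M4+M5)/6=344/1641
t_q=13/2 → seg 3, τ=3/2; S=0+4328/1641·τ+-5735/1641·τ²+10142/14769·τ³=-1739/1094

  seg 0: a=-2 b=4561/1641 c=0 d=-3467/14769
  seg 1: a=0 b=-5840/1641 c=-3467/1641 d=4384/1641
  seg 2: a=-3 b=126/547 c=9685/1641 d=-5140/1641
  seg 3: a=0 b=4328/1641 c=-5735/1641 d=10142/14769
  seg 4: a=-5 b=344/1641 c=1469/547 d=-1469/1641
S(13/2) = -1739/1094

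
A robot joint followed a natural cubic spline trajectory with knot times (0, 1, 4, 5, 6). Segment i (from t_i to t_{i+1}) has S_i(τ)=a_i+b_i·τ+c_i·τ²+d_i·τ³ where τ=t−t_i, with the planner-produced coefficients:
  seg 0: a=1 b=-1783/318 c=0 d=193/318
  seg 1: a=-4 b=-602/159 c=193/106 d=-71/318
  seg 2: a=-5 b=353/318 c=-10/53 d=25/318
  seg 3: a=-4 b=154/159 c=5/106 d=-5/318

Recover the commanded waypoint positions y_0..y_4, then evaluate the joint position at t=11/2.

y_0 = S_0(0) = a_0 = 1
y_1 = S_1(0) = a_1 = -4
y_2 = S_2(0) = a_2 = -5
y_3 = S_3(0) = a_3 = -4
y_4 = S_3(1) = -3
t_q=11/2 is in segment 3 (τ=1/2); S_3(τ)=-2973/848

y_0=1 y_1=-4 y_2=-5 y_3=-4 y_4=-3
S(11/2) = -2973/848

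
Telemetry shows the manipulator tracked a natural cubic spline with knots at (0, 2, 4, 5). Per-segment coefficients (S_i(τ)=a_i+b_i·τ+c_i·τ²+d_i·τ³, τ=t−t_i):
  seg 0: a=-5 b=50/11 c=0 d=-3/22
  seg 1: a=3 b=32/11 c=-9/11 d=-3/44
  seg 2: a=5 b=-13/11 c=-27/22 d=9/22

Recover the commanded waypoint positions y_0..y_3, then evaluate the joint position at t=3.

y_0 = S_0(0) = a_0 = -5
y_1 = S_1(0) = a_1 = 3
y_2 = S_2(0) = a_2 = 5
y_3 = S_2(1) = 3
t_q=3 is in segment 1 (τ=1); S_1(τ)=221/44

y_0=-5 y_1=3 y_2=5 y_3=3
S(3) = 221/44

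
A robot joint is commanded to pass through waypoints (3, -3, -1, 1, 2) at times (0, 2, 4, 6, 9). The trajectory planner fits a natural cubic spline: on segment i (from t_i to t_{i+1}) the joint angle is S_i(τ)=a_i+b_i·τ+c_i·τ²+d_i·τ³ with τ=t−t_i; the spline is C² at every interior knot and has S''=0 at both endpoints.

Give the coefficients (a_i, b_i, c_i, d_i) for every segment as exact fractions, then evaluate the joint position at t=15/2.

  seg 0: a=3 b=-865/213 c=0 d=113/426
  seg 1: a=-3 b=-187/213 c=113/71 d=-139/426
  seg 2: a=-1 b=335/213 c=-26/71 d=17/426
  seg 3: a=1 b=125/213 c=-9/71 d=1/71
S(15/2) = 933/568

Δ: Δ0=-3, Δ1=1, Δ2=1, Δ3=1/3
row 1: diag=8, rhs=24; c'=1/4, d'=3
row 2: denom=8−2·1/4=15/2; d'=(0−2·3)/(15/2)=-4/5
row 3: denom=10−2·4/15=142/15; d'=(-4−2·-4/5)/(142/15)=-18/71
back: M3=-18/71
back: M2=-4/5−4/15·-18/71=-52/71
back: M1=3−1/4·-52/71=226/71
M: M0=0, M1=226/71, M2=-52/71, M3=-18/71, M4=0
seg 0: a=3, c=M0/2=0, d=(M1−M0)/(6·2)=113/426, b=Δ0−h0·(2M0+M1)/6=-865/213
seg 1: a=-3, c=M1/2=113/71, d=(M2−M1)/(6·2)=-139/426, b=Δ1−h1·(2M1+M2)/6=-187/213
seg 2: a=-1, c=M2/2=-26/71, d=(M3−M2)/(6·2)=17/426, b=Δ2−h2·(2M2+M3)/6=335/213
seg 3: a=1, c=M3/2=-9/71, d=(M4−M3)/(6·3)=1/71, b=Δ3−h3·(2M3+M4)/6=125/213
t_q=15/2 → seg 3, τ=3/2; S=1+125/213·τ+-9/71·τ²+1/71·τ³=933/568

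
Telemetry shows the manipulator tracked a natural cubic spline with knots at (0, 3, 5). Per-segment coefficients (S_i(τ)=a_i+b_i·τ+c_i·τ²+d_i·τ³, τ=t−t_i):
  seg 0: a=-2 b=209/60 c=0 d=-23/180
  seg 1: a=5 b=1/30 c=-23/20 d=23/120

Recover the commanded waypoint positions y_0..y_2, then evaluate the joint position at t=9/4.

y_0 = S_0(0) = a_0 = -2
y_1 = S_1(0) = a_1 = 5
y_2 = S_1(2) = 2
t_q=9/4 is in segment 0 (τ=9/4); S_0(τ)=5609/1280

y_0=-2 y_1=5 y_2=2
S(9/4) = 5609/1280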